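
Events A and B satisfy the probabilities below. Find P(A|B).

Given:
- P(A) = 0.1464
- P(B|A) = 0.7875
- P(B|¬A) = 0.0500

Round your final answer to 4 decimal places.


Bayes' theorem: P(A|B) = P(B|A) × P(A) / P(B)

Step 1: Calculate P(B) using law of total probability
P(B) = P(B|A)P(A) + P(B|¬A)P(¬A)
     = 0.7875 × 0.1464 + 0.0500 × 0.8536
     = 0.11529000 + 0.04268000
     = 0.15797000

Step 2: Apply Bayes' theorem
P(A|B) = P(B|A) × P(A) / P(B)
       = 0.11529000 / 0.15797000
       = 0.7298


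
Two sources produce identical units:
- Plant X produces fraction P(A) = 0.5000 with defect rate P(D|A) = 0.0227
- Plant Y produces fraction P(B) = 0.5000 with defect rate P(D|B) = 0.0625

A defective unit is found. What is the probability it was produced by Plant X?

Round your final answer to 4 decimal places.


Let A = from Plant X, D = defective

Given:
- P(A) = 0.5000, P(B) = 0.5000
- P(D|A) = 0.0227, P(D|B) = 0.0625

Step 1: Find P(D)
P(D) = P(D|A)P(A) + P(D|B)P(B)
     = 0.0227 × 0.5000 + 0.0625 × 0.5000
     = 0.01135000 + 0.03125000
     = 0.04260000

Step 2: Apply Bayes' theorem
P(A|D) = P(D|A)P(A) / P(D)
       = 0.01135000 / 0.04260000
       = 0.2664


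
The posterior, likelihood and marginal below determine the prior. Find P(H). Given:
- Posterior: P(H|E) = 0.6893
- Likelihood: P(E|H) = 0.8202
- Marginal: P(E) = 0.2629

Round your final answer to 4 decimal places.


From Bayes' theorem: P(H|E) = P(E|H) × P(H) / P(E)

Rearranging for P(H):
P(H) = P(H|E) × P(E) / P(E|H)
     = 0.6893 × 0.2629 / 0.8202
     = 0.18121697 / 0.8202
     = 0.2209


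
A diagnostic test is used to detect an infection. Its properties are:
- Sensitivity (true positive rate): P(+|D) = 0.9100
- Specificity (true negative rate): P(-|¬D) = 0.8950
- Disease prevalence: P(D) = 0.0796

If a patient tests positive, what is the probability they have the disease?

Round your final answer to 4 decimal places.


Let D = has disease, + = positive test

Given:
- P(D) = 0.0796 (prevalence)
- P(+|D) = 0.9100 (sensitivity)
- P(-|¬D) = 0.8950 (specificity)
- P(+|¬D) = 0.1050 (false positive rate = 1 - specificity)

Step 1: Find P(+)
P(+) = P(+|D)P(D) + P(+|¬D)P(¬D)
     = 0.9100 × 0.0796 + 0.1050 × 0.9204
     = 0.07243600 + 0.09664200
     = 0.16907800

Step 2: Apply Bayes' theorem for P(D|+)
P(D|+) = P(+|D)P(D) / P(+)
       = 0.07243600 / 0.16907800
       = 0.4284


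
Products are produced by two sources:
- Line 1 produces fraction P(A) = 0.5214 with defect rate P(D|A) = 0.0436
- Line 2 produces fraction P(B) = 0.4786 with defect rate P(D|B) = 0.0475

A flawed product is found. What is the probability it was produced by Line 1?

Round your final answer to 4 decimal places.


Let A = from Line 1, D = flawed

Given:
- P(A) = 0.5214, P(B) = 0.4786
- P(D|A) = 0.0436, P(D|B) = 0.0475

Step 1: Find P(D)
P(D) = P(D|A)P(A) + P(D|B)P(B)
     = 0.0436 × 0.5214 + 0.0475 × 0.4786
     = 0.02273304 + 0.02273350
     = 0.04546654

Step 2: Apply Bayes' theorem
P(A|D) = P(D|A)P(A) / P(D)
       = 0.02273304 / 0.04546654
       = 0.5000


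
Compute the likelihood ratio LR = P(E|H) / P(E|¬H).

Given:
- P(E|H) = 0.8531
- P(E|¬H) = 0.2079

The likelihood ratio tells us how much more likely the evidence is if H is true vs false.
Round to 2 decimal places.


Likelihood Ratio (LR) = P(E|H) / P(E|¬H)

LR = 0.8531 / 0.2079
   = 4.10

The evidence is 4.10 times more likely if H is true than if H is false.
Since LR > 1, the evidence supports H over ¬H.


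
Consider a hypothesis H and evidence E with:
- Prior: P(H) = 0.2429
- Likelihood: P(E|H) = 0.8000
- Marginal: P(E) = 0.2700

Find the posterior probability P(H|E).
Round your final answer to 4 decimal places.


Using Bayes' theorem:

P(H|E) = P(E|H) × P(H) / P(E)
       = 0.8000 × 0.2429 / 0.2700
       = 0.19432000 / 0.2700
       = 0.7197

The evidence strengthens our belief in H.
Prior: 0.2429 → Posterior: 0.7197


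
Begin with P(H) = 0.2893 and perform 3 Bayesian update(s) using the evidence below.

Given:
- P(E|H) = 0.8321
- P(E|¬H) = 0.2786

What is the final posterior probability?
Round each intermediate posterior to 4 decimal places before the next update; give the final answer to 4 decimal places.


Sequential Bayesian updating:

Initial prior: P(H) = 0.2893

Update 1:
  P(E) = 0.8321 × 0.2893 + 0.2786 × 0.7107 = 0.24072653 + 0.19800102 = 0.43872755
  P(H|E) = 0.24072653 / 0.43872755 = 0.5487

Update 2:
  P(E) = 0.8321 × 0.5487 + 0.2786 × 0.4513 = 0.45657327 + 0.12573218 = 0.58230545
  P(H|E) = 0.45657327 / 0.58230545 = 0.7841

Update 3:
  P(E) = 0.8321 × 0.7841 + 0.2786 × 0.2159 = 0.65244961 + 0.06014974 = 0.71259935
  P(H|E) = 0.65244961 / 0.71259935 = 0.9156

Final posterior: 0.9156


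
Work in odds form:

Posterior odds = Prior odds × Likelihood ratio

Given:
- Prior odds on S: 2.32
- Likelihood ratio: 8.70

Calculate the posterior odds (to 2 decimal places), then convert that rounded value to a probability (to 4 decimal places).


Step 1: Calculate posterior odds
Posterior odds = Prior odds × LR
               = 2.32 × 8.70
               = 20.18

Step 2: Convert to probability
P(S|E) = Posterior odds / (1 + Posterior odds)
       = 20.18 / (1 + 20.18)
       = 20.18 / 21.18
       = 0.9528

The evidence increased P(S) from 0.6988 to 0.9528.


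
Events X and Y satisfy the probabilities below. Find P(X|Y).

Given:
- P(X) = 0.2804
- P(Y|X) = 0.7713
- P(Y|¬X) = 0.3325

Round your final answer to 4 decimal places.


Bayes' theorem: P(X|Y) = P(Y|X) × P(X) / P(Y)

Step 1: Calculate P(Y) using law of total probability
P(Y) = P(Y|X)P(X) + P(Y|¬X)P(¬X)
     = 0.7713 × 0.2804 + 0.3325 × 0.7196
     = 0.21627252 + 0.23926700
     = 0.45553952

Step 2: Apply Bayes' theorem
P(X|Y) = P(Y|X) × P(X) / P(Y)
       = 0.21627252 / 0.45553952
       = 0.4748


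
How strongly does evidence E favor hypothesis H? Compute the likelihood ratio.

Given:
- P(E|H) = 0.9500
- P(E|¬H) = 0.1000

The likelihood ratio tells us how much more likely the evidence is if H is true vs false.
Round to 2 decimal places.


Likelihood Ratio (LR) = P(E|H) / P(E|¬H)

LR = 0.9500 / 0.1000
   = 9.50

The evidence is 9.50 times more likely if H is true than if H is false.
Since LR > 1, the evidence supports H over ¬H.


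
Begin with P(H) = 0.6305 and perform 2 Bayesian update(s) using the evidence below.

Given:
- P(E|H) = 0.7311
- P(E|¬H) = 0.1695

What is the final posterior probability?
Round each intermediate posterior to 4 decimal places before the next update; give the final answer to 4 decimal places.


Sequential Bayesian updating:

Initial prior: P(H) = 0.6305

Update 1:
  P(E) = 0.7311 × 0.6305 + 0.1695 × 0.3695 = 0.46095855 + 0.06263025 = 0.52358880
  P(H|E) = 0.46095855 / 0.52358880 = 0.8804

Update 2:
  P(E) = 0.7311 × 0.8804 + 0.1695 × 0.1196 = 0.64366044 + 0.02027220 = 0.66393264
  P(H|E) = 0.64366044 / 0.66393264 = 0.9695

Final posterior: 0.9695


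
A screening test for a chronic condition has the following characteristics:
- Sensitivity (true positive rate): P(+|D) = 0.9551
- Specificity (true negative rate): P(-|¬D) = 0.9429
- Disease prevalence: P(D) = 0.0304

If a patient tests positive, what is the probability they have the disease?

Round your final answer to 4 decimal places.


Let D = has disease, + = positive test

Given:
- P(D) = 0.0304 (prevalence)
- P(+|D) = 0.9551 (sensitivity)
- P(-|¬D) = 0.9429 (specificity)
- P(+|¬D) = 0.0571 (false positive rate = 1 - specificity)

Step 1: Find P(+)
P(+) = P(+|D)P(D) + P(+|¬D)P(¬D)
     = 0.9551 × 0.0304 + 0.0571 × 0.9696
     = 0.02903504 + 0.05536416
     = 0.08439920

Step 2: Apply Bayes' theorem for P(D|+)
P(D|+) = P(+|D)P(D) / P(+)
       = 0.02903504 / 0.08439920
       = 0.3440


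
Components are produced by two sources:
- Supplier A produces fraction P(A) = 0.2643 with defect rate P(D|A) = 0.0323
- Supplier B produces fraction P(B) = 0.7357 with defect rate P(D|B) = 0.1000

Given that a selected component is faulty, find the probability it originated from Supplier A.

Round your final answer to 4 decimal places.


Let A = from Supplier A, D = faulty

Given:
- P(A) = 0.2643, P(B) = 0.7357
- P(D|A) = 0.0323, P(D|B) = 0.1000

Step 1: Find P(D)
P(D) = P(D|A)P(A) + P(D|B)P(B)
     = 0.0323 × 0.2643 + 0.1000 × 0.7357
     = 0.00853689 + 0.07357000
     = 0.08210689

Step 2: Apply Bayes' theorem
P(A|D) = P(D|A)P(A) / P(D)
       = 0.00853689 / 0.08210689
       = 0.1040


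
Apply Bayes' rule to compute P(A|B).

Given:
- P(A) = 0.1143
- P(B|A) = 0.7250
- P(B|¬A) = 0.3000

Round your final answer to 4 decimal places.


Bayes' theorem: P(A|B) = P(B|A) × P(A) / P(B)

Step 1: Calculate P(B) using law of total probability
P(B) = P(B|A)P(A) + P(B|¬A)P(¬A)
     = 0.7250 × 0.1143 + 0.3000 × 0.8857
     = 0.08286750 + 0.26571000
     = 0.34857750

Step 2: Apply Bayes' theorem
P(A|B) = P(B|A) × P(A) / P(B)
       = 0.08286750 / 0.34857750
       = 0.2377


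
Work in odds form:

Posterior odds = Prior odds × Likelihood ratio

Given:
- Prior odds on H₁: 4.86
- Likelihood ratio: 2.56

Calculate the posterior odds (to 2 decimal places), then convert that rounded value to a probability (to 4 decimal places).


Step 1: Calculate posterior odds
Posterior odds = Prior odds × LR
               = 4.86 × 2.56
               = 12.44

Step 2: Convert to probability
P(H₁|E) = Posterior odds / (1 + Posterior odds)
       = 12.44 / (1 + 12.44)
       = 12.44 / 13.44
       = 0.9256

The evidence increased P(H₁) from 0.8294 to 0.9256.


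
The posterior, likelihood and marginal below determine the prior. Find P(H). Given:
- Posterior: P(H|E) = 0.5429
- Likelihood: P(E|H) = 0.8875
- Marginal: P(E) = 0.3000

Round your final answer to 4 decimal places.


From Bayes' theorem: P(H|E) = P(E|H) × P(H) / P(E)

Rearranging for P(H):
P(H) = P(H|E) × P(E) / P(E|H)
     = 0.5429 × 0.3000 / 0.8875
     = 0.16287000 / 0.8875
     = 0.1835


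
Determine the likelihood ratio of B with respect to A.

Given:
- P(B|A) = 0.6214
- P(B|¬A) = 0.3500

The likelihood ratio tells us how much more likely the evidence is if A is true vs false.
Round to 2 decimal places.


Likelihood Ratio (LR) = P(B|A) / P(B|¬A)

LR = 0.6214 / 0.3500
   = 1.78

The evidence is 1.78 times more likely if A is true than if A is false.
Because LR exceeds 1, B is evidence for A.


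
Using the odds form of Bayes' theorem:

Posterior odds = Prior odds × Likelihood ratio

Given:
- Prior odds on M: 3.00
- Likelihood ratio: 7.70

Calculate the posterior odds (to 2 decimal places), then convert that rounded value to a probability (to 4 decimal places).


Step 1: Calculate posterior odds
Posterior odds = Prior odds × LR
               = 3.00 × 7.70
               = 23.10

Step 2: Convert to probability
P(M|E) = Posterior odds / (1 + Posterior odds)
       = 23.10 / (1 + 23.10)
       = 23.10 / 24.10
       = 0.9585

The evidence increased P(M) from 0.7500 to 0.9585.


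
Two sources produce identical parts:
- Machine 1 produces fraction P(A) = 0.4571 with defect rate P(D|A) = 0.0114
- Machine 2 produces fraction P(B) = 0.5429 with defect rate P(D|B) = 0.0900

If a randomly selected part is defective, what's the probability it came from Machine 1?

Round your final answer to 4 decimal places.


Let A = from Machine 1, D = defective

Given:
- P(A) = 0.4571, P(B) = 0.5429
- P(D|A) = 0.0114, P(D|B) = 0.0900

Step 1: Find P(D)
P(D) = P(D|A)P(A) + P(D|B)P(B)
     = 0.0114 × 0.4571 + 0.0900 × 0.5429
     = 0.00521094 + 0.04886100
     = 0.05407194

Step 2: Apply Bayes' theorem
P(A|D) = P(D|A)P(A) / P(D)
       = 0.00521094 / 0.05407194
       = 0.0964


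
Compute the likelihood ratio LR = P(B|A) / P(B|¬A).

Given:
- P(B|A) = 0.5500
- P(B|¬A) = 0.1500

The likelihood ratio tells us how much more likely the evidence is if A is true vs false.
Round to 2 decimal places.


Likelihood Ratio (LR) = P(B|A) / P(B|¬A)

LR = 0.5500 / 0.1500
   = 3.67

The evidence is 3.67 times more likely if A is true than if A is false.
Because LR exceeds 1, B is evidence for A.


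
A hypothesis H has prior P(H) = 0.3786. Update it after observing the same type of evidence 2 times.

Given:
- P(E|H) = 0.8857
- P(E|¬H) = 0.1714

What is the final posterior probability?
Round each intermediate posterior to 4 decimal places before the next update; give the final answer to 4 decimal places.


Sequential Bayesian updating:

Initial prior: P(H) = 0.3786

Update 1:
  P(E) = 0.8857 × 0.3786 + 0.1714 × 0.6214 = 0.33532602 + 0.10650796 = 0.44183398
  P(H|E) = 0.33532602 / 0.44183398 = 0.7589

Update 2:
  P(E) = 0.8857 × 0.7589 + 0.1714 × 0.2411 = 0.67215773 + 0.04132454 = 0.71348227
  P(H|E) = 0.67215773 / 0.71348227 = 0.9421

Final posterior: 0.9421


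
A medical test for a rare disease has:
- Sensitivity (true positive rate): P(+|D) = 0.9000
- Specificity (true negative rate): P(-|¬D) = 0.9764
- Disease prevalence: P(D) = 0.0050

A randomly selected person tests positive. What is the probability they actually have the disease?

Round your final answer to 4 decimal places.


Let D = has disease, + = positive test

Given:
- P(D) = 0.0050 (prevalence)
- P(+|D) = 0.9000 (sensitivity)
- P(-|¬D) = 0.9764 (specificity)
- P(+|¬D) = 0.0236 (false positive rate = 1 - specificity)

Step 1: Find P(+)
P(+) = P(+|D)P(D) + P(+|¬D)P(¬D)
     = 0.9000 × 0.0050 + 0.0236 × 0.9950
     = 0.00450000 + 0.02348200
     = 0.02798200

Step 2: Apply Bayes' theorem for P(D|+)
P(D|+) = P(+|D)P(D) / P(+)
       = 0.00450000 / 0.02798200
       = 0.1608


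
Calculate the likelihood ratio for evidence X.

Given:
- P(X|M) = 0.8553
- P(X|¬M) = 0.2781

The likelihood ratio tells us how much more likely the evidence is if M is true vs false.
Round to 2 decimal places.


Likelihood Ratio (LR) = P(X|M) / P(X|¬M)

LR = 0.8553 / 0.2781
   = 3.08

The evidence is 3.08 times more likely if M is true than if M is false.
Because LR exceeds 1, X is evidence for M.


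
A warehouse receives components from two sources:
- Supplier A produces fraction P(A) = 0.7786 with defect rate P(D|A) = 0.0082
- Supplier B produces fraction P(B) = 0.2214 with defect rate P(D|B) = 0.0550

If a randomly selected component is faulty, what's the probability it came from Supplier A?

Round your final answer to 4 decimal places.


Let A = from Supplier A, D = faulty

Given:
- P(A) = 0.7786, P(B) = 0.2214
- P(D|A) = 0.0082, P(D|B) = 0.0550

Step 1: Find P(D)
P(D) = P(D|A)P(A) + P(D|B)P(B)
     = 0.0082 × 0.7786 + 0.0550 × 0.2214
     = 0.00638452 + 0.01217700
     = 0.01856152

Step 2: Apply Bayes' theorem
P(A|D) = P(D|A)P(A) / P(D)
       = 0.00638452 / 0.01856152
       = 0.3440


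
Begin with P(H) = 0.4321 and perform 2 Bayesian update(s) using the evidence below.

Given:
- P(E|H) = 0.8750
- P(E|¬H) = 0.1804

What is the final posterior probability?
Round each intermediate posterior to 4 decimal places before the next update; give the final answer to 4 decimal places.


Sequential Bayesian updating:

Initial prior: P(H) = 0.4321

Update 1:
  P(E) = 0.8750 × 0.4321 + 0.1804 × 0.5679 = 0.37808750 + 0.10244916 = 0.48053666
  P(H|E) = 0.37808750 / 0.48053666 = 0.7868

Update 2:
  P(E) = 0.8750 × 0.7868 + 0.1804 × 0.2132 = 0.68845000 + 0.03846128 = 0.72691128
  P(H|E) = 0.68845000 / 0.72691128 = 0.9471

Final posterior: 0.9471


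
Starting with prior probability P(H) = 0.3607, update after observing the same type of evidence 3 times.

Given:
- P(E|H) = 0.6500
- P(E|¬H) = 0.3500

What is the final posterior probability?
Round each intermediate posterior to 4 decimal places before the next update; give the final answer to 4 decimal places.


Sequential Bayesian updating:

Initial prior: P(H) = 0.3607

Update 1:
  P(E) = 0.6500 × 0.3607 + 0.3500 × 0.6393 = 0.23445500 + 0.22375500 = 0.45821000
  P(H|E) = 0.23445500 / 0.45821000 = 0.5117

Update 2:
  P(E) = 0.6500 × 0.5117 + 0.3500 × 0.4883 = 0.33260500 + 0.17090500 = 0.50351000
  P(H|E) = 0.33260500 / 0.50351000 = 0.6606

Update 3:
  P(E) = 0.6500 × 0.6606 + 0.3500 × 0.3394 = 0.42939000 + 0.11879000 = 0.54818000
  P(H|E) = 0.42939000 / 0.54818000 = 0.7833

Final posterior: 0.7833


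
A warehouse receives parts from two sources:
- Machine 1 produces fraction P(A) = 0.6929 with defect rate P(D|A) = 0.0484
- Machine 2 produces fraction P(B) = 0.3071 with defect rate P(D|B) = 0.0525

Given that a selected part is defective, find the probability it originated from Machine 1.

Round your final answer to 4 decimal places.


Let A = from Machine 1, D = defective

Given:
- P(A) = 0.6929, P(B) = 0.3071
- P(D|A) = 0.0484, P(D|B) = 0.0525

Step 1: Find P(D)
P(D) = P(D|A)P(A) + P(D|B)P(B)
     = 0.0484 × 0.6929 + 0.0525 × 0.3071
     = 0.03353636 + 0.01612275
     = 0.04965911

Step 2: Apply Bayes' theorem
P(A|D) = P(D|A)P(A) / P(D)
       = 0.03353636 / 0.04965911
       = 0.6753


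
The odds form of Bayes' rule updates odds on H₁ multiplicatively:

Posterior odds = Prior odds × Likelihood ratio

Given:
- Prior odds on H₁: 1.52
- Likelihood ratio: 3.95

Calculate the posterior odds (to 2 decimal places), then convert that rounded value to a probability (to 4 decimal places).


Step 1: Calculate posterior odds
Posterior odds = Prior odds × LR
               = 1.52 × 3.95
               = 6.00

Step 2: Convert to probability
P(H₁|E) = Posterior odds / (1 + Posterior odds)
       = 6.00 / (1 + 6.00)
       = 6.00 / 7.00
       = 0.8571

The evidence increased P(H₁) from 0.6032 to 0.8571.


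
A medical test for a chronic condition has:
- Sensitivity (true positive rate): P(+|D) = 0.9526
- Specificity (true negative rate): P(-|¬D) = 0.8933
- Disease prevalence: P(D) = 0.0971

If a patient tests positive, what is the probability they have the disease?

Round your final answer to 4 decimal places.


Let D = has disease, + = positive test

Given:
- P(D) = 0.0971 (prevalence)
- P(+|D) = 0.9526 (sensitivity)
- P(-|¬D) = 0.8933 (specificity)
- P(+|¬D) = 0.1067 (false positive rate = 1 - specificity)

Step 1: Find P(+)
P(+) = P(+|D)P(D) + P(+|¬D)P(¬D)
     = 0.9526 × 0.0971 + 0.1067 × 0.9029
     = 0.09249746 + 0.09633943
     = 0.18883689

Step 2: Apply Bayes' theorem for P(D|+)
P(D|+) = P(+|D)P(D) / P(+)
       = 0.09249746 / 0.18883689
       = 0.4898


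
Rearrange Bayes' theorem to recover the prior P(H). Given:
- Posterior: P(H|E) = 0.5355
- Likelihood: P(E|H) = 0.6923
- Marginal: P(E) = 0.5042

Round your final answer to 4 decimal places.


From Bayes' theorem: P(H|E) = P(E|H) × P(H) / P(E)

Rearranging for P(H):
P(H) = P(H|E) × P(E) / P(E|H)
     = 0.5355 × 0.5042 / 0.6923
     = 0.26999910 / 0.6923
     = 0.3900


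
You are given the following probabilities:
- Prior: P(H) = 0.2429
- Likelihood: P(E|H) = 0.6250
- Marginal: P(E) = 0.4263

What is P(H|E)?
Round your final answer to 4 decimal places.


Using Bayes' theorem:

P(H|E) = P(E|H) × P(H) / P(E)
       = 0.6250 × 0.2429 / 0.4263
       = 0.15181250 / 0.4263
       = 0.3561

The evidence strengthens our belief in H.
Prior: 0.2429 → Posterior: 0.3561


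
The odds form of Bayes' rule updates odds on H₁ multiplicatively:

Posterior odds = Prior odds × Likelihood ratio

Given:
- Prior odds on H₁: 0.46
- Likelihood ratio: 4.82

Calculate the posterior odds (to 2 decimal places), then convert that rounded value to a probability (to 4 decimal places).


Step 1: Calculate posterior odds
Posterior odds = Prior odds × LR
               = 0.46 × 4.82
               = 2.22

Step 2: Convert to probability
P(H₁|E) = Posterior odds / (1 + Posterior odds)
       = 2.22 / (1 + 2.22)
       = 2.22 / 3.22
       = 0.6894

The evidence increased P(H₁) from 0.3151 to 0.6894.


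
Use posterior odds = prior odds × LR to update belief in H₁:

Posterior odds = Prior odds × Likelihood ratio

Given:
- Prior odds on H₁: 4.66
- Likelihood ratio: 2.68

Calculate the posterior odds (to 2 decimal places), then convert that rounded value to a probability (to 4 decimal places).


Step 1: Calculate posterior odds
Posterior odds = Prior odds × LR
               = 4.66 × 2.68
               = 12.49

Step 2: Convert to probability
P(H₁|E) = Posterior odds / (1 + Posterior odds)
       = 12.49 / (1 + 12.49)
       = 12.49 / 13.49
       = 0.9259

The evidence increased P(H₁) from 0.8233 to 0.9259.


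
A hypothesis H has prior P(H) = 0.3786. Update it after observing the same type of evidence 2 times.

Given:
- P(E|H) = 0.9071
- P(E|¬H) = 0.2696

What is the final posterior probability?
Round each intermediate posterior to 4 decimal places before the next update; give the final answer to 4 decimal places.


Sequential Bayesian updating:

Initial prior: P(H) = 0.3786

Update 1:
  P(E) = 0.9071 × 0.3786 + 0.2696 × 0.6214 = 0.34342806 + 0.16752944 = 0.51095750
  P(H|E) = 0.34342806 / 0.51095750 = 0.6721

Update 2:
  P(E) = 0.9071 × 0.6721 + 0.2696 × 0.3279 = 0.60966191 + 0.08840184 = 0.69806375
  P(H|E) = 0.60966191 / 0.69806375 = 0.8734

Final posterior: 0.8734


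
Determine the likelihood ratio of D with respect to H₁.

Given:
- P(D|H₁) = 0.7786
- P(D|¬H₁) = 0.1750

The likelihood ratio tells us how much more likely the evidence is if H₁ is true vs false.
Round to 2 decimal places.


Likelihood Ratio (LR) = P(D|H₁) / P(D|¬H₁)

LR = 0.7786 / 0.1750
   = 4.45

The evidence is 4.45 times more likely if H₁ is true than if H₁ is false.
Since LR > 1, the evidence supports H₁ over ¬H₁.


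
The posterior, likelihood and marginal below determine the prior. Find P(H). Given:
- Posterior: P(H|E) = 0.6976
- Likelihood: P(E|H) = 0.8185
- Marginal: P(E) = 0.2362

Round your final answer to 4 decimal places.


From Bayes' theorem: P(H|E) = P(E|H) × P(H) / P(E)

Rearranging for P(H):
P(H) = P(H|E) × P(E) / P(E|H)
     = 0.6976 × 0.2362 / 0.8185
     = 0.16477312 / 0.8185
     = 0.2013


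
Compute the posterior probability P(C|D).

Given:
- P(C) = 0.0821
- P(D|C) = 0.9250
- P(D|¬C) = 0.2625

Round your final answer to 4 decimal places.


Bayes' theorem: P(C|D) = P(D|C) × P(C) / P(D)

Step 1: Calculate P(D) using law of total probability
P(D) = P(D|C)P(C) + P(D|¬C)P(¬C)
     = 0.9250 × 0.0821 + 0.2625 × 0.9179
     = 0.07594250 + 0.24094875
     = 0.31689125

Step 2: Apply Bayes' theorem
P(C|D) = P(D|C) × P(C) / P(D)
       = 0.07594250 / 0.31689125
       = 0.2396


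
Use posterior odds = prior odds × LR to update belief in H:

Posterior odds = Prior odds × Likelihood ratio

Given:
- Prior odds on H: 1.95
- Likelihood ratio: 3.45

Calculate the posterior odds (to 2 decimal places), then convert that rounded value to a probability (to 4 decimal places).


Step 1: Calculate posterior odds
Posterior odds = Prior odds × LR
               = 1.95 × 3.45
               = 6.73

Step 2: Convert to probability
P(H|E) = Posterior odds / (1 + Posterior odds)
       = 6.73 / (1 + 6.73)
       = 6.73 / 7.73
       = 0.8706

The evidence increased P(H) from 0.6610 to 0.8706.


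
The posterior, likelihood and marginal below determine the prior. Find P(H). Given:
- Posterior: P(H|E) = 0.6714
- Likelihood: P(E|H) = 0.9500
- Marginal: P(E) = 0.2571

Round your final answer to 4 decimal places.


From Bayes' theorem: P(H|E) = P(E|H) × P(H) / P(E)

Rearranging for P(H):
P(H) = P(H|E) × P(E) / P(E|H)
     = 0.6714 × 0.2571 / 0.9500
     = 0.17261694 / 0.9500
     = 0.1817


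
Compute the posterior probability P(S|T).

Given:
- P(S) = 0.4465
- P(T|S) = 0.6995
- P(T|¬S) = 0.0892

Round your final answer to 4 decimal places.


Bayes' theorem: P(S|T) = P(T|S) × P(S) / P(T)

Step 1: Calculate P(T) using law of total probability
P(T) = P(T|S)P(S) + P(T|¬S)P(¬S)
     = 0.6995 × 0.4465 + 0.0892 × 0.5535
     = 0.31232675 + 0.04937220
     = 0.36169895

Step 2: Apply Bayes' theorem
P(S|T) = P(T|S) × P(S) / P(T)
       = 0.31232675 / 0.36169895
       = 0.8635


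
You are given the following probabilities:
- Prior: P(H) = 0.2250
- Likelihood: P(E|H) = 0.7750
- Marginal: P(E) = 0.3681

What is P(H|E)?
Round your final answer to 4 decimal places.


Using Bayes' theorem:

P(H|E) = P(E|H) × P(H) / P(E)
       = 0.7750 × 0.2250 / 0.3681
       = 0.17437500 / 0.3681
       = 0.4737

The evidence strengthens our belief in H.
Prior: 0.2250 → Posterior: 0.4737


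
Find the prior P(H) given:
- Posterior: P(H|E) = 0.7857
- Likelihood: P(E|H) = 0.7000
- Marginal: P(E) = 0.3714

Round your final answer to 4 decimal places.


From Bayes' theorem: P(H|E) = P(E|H) × P(H) / P(E)

Rearranging for P(H):
P(H) = P(H|E) × P(E) / P(E|H)
     = 0.7857 × 0.3714 / 0.7000
     = 0.29180898 / 0.7000
     = 0.4169


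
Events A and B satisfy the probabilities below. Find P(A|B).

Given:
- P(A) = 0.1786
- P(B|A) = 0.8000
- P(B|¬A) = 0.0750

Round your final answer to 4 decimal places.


Bayes' theorem: P(A|B) = P(B|A) × P(A) / P(B)

Step 1: Calculate P(B) using law of total probability
P(B) = P(B|A)P(A) + P(B|¬A)P(¬A)
     = 0.8000 × 0.1786 + 0.0750 × 0.8214
     = 0.14288000 + 0.06160500
     = 0.20448500

Step 2: Apply Bayes' theorem
P(A|B) = P(B|A) × P(A) / P(B)
       = 0.14288000 / 0.20448500
       = 0.6987


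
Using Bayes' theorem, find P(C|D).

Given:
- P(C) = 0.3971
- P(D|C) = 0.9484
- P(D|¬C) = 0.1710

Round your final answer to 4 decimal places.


Bayes' theorem: P(C|D) = P(D|C) × P(C) / P(D)

Step 1: Calculate P(D) using law of total probability
P(D) = P(D|C)P(C) + P(D|¬C)P(¬C)
     = 0.9484 × 0.3971 + 0.1710 × 0.6029
     = 0.37660964 + 0.10309590
     = 0.47970554

Step 2: Apply Bayes' theorem
P(C|D) = P(D|C) × P(C) / P(D)
       = 0.37660964 / 0.47970554
       = 0.7851


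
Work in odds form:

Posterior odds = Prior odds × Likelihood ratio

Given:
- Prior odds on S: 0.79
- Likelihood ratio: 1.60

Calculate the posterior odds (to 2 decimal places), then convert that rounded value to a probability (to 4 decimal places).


Step 1: Calculate posterior odds
Posterior odds = Prior odds × LR
               = 0.79 × 1.60
               = 1.26

Step 2: Convert to probability
P(S|E) = Posterior odds / (1 + Posterior odds)
       = 1.26 / (1 + 1.26)
       = 1.26 / 2.26
       = 0.5575

The evidence increased P(S) from 0.4413 to 0.5575.


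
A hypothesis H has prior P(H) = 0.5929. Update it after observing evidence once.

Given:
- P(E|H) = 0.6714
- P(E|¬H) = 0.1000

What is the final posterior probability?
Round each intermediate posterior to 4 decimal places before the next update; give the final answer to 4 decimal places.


Sequential Bayesian updating:

Initial prior: P(H) = 0.5929

Update 1:
  P(E) = 0.6714 × 0.5929 + 0.1000 × 0.4071 = 0.39807306 + 0.04071000 = 0.43878306
  P(H|E) = 0.39807306 / 0.43878306 = 0.9072

Final posterior: 0.9072


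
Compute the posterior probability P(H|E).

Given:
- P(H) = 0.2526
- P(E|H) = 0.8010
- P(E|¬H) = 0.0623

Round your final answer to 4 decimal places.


Bayes' theorem: P(H|E) = P(E|H) × P(H) / P(E)

Step 1: Calculate P(E) using law of total probability
P(E) = P(E|H)P(H) + P(E|¬H)P(¬H)
     = 0.8010 × 0.2526 + 0.0623 × 0.7474
     = 0.20233260 + 0.04656302
     = 0.24889562

Step 2: Apply Bayes' theorem
P(H|E) = P(E|H) × P(H) / P(E)
       = 0.20233260 / 0.24889562
       = 0.8129


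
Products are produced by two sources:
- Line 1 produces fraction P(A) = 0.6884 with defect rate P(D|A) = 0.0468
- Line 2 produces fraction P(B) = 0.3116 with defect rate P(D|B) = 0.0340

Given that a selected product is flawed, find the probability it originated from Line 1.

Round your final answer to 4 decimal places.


Let A = from Line 1, D = flawed

Given:
- P(A) = 0.6884, P(B) = 0.3116
- P(D|A) = 0.0468, P(D|B) = 0.0340

Step 1: Find P(D)
P(D) = P(D|A)P(A) + P(D|B)P(B)
     = 0.0468 × 0.6884 + 0.0340 × 0.3116
     = 0.03221712 + 0.01059440
     = 0.04281152

Step 2: Apply Bayes' theorem
P(A|D) = P(D|A)P(A) / P(D)
       = 0.03221712 / 0.04281152
       = 0.7525


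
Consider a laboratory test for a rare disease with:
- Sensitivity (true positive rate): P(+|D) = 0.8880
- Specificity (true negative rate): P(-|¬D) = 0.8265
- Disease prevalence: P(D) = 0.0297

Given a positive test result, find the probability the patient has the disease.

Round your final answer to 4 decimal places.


Let D = has disease, + = positive test

Given:
- P(D) = 0.0297 (prevalence)
- P(+|D) = 0.8880 (sensitivity)
- P(-|¬D) = 0.8265 (specificity)
- P(+|¬D) = 0.1735 (false positive rate = 1 - specificity)

Step 1: Find P(+)
P(+) = P(+|D)P(D) + P(+|¬D)P(¬D)
     = 0.8880 × 0.0297 + 0.1735 × 0.9703
     = 0.02637360 + 0.16834705
     = 0.19472065

Step 2: Apply Bayes' theorem for P(D|+)
P(D|+) = P(+|D)P(D) / P(+)
       = 0.02637360 / 0.19472065
       = 0.1354


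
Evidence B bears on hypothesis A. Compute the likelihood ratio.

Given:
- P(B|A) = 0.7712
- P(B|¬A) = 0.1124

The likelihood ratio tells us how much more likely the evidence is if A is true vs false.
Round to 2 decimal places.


Likelihood Ratio (LR) = P(B|A) / P(B|¬A)

LR = 0.7712 / 0.1124
   = 6.86

The evidence is 6.86 times more likely if A is true than if A is false.
LR > 1, so observing B raises the odds in favor of A.


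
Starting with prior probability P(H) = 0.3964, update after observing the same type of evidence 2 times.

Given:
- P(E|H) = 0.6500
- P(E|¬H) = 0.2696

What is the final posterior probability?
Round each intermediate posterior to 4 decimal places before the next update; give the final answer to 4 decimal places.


Sequential Bayesian updating:

Initial prior: P(H) = 0.3964

Update 1:
  P(E) = 0.6500 × 0.3964 + 0.2696 × 0.6036 = 0.25766000 + 0.16273056 = 0.42039056
  P(H|E) = 0.25766000 / 0.42039056 = 0.6129

Update 2:
  P(E) = 0.6500 × 0.6129 + 0.2696 × 0.3871 = 0.39838500 + 0.10436216 = 0.50274716
  P(H|E) = 0.39838500 / 0.50274716 = 0.7924

Final posterior: 0.7924


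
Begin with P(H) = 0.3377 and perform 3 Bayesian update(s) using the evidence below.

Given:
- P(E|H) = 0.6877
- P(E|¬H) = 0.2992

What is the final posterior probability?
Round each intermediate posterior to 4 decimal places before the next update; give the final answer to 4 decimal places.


Sequential Bayesian updating:

Initial prior: P(H) = 0.3377

Update 1:
  P(E) = 0.6877 × 0.3377 + 0.2992 × 0.6623 = 0.23223629 + 0.19816016 = 0.43039645
  P(H|E) = 0.23223629 / 0.43039645 = 0.5396

Update 2:
  P(E) = 0.6877 × 0.5396 + 0.2992 × 0.4604 = 0.37108292 + 0.13775168 = 0.50883460
  P(H|E) = 0.37108292 / 0.50883460 = 0.7293

Update 3:
  P(E) = 0.6877 × 0.7293 + 0.2992 × 0.2707 = 0.50153961 + 0.08099344 = 0.58253305
  P(H|E) = 0.50153961 / 0.58253305 = 0.8610

Final posterior: 0.8610


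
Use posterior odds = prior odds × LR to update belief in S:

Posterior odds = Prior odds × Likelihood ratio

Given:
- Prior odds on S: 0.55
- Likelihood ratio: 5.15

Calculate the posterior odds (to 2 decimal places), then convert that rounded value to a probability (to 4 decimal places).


Step 1: Calculate posterior odds
Posterior odds = Prior odds × LR
               = 0.55 × 5.15
               = 2.83

Step 2: Convert to probability
P(S|E) = Posterior odds / (1 + Posterior odds)
       = 2.83 / (1 + 2.83)
       = 2.83 / 3.83
       = 0.7389

The evidence increased P(S) from 0.3548 to 0.7389.


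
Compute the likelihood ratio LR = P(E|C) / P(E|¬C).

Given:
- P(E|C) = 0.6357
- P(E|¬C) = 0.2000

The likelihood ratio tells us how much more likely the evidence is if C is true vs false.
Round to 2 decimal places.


Likelihood Ratio (LR) = P(E|C) / P(E|¬C)

LR = 0.6357 / 0.2000
   = 3.18

The evidence is 3.18 times more likely if C is true than if C is false.
LR > 1, so observing E raises the odds in favor of C.


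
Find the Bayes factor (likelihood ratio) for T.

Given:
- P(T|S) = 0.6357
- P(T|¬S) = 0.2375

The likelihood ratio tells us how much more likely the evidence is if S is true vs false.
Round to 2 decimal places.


Likelihood Ratio (LR) = P(T|S) / P(T|¬S)

LR = 0.6357 / 0.2375
   = 2.68

The evidence is 2.68 times more likely if S is true than if S is false.
Because LR exceeds 1, T is evidence for S.


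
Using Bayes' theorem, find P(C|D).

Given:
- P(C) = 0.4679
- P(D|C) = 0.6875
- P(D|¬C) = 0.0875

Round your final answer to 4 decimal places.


Bayes' theorem: P(C|D) = P(D|C) × P(C) / P(D)

Step 1: Calculate P(D) using law of total probability
P(D) = P(D|C)P(C) + P(D|¬C)P(¬C)
     = 0.6875 × 0.4679 + 0.0875 × 0.5321
     = 0.32168125 + 0.04655875
     = 0.36824000

Step 2: Apply Bayes' theorem
P(C|D) = P(D|C) × P(C) / P(D)
       = 0.32168125 / 0.36824000
       = 0.8736


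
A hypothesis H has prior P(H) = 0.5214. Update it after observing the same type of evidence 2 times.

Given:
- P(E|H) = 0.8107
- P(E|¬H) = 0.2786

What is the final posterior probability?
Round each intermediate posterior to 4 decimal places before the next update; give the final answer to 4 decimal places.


Sequential Bayesian updating:

Initial prior: P(H) = 0.5214

Update 1:
  P(E) = 0.8107 × 0.5214 + 0.2786 × 0.4786 = 0.42269898 + 0.13333796 = 0.55603694
  P(H|E) = 0.42269898 / 0.55603694 = 0.7602

Update 2:
  P(E) = 0.8107 × 0.7602 + 0.2786 × 0.2398 = 0.61629414 + 0.06680828 = 0.68310242
  P(H|E) = 0.61629414 / 0.68310242 = 0.9022

Final posterior: 0.9022


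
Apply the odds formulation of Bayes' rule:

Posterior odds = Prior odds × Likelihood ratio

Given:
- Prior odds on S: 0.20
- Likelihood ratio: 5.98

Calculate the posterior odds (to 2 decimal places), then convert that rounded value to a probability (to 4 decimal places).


Step 1: Calculate posterior odds
Posterior odds = Prior odds × LR
               = 0.20 × 5.98
               = 1.20

Step 2: Convert to probability
P(S|E) = Posterior odds / (1 + Posterior odds)
       = 1.20 / (1 + 1.20)
       = 1.20 / 2.20
       = 0.5455

The evidence increased P(S) from 0.1667 to 0.5455.


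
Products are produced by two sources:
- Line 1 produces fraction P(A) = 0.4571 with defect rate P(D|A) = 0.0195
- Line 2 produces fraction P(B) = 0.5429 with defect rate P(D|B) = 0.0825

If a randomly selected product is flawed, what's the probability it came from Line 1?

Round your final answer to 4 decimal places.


Let A = from Line 1, D = flawed

Given:
- P(A) = 0.4571, P(B) = 0.5429
- P(D|A) = 0.0195, P(D|B) = 0.0825

Step 1: Find P(D)
P(D) = P(D|A)P(A) + P(D|B)P(B)
     = 0.0195 × 0.4571 + 0.0825 × 0.5429
     = 0.00891345 + 0.04478925
     = 0.05370270

Step 2: Apply Bayes' theorem
P(A|D) = P(D|A)P(A) / P(D)
       = 0.00891345 / 0.05370270
       = 0.1660


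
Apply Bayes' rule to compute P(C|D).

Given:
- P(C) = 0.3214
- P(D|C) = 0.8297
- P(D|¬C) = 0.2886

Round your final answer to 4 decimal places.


Bayes' theorem: P(C|D) = P(D|C) × P(C) / P(D)

Step 1: Calculate P(D) using law of total probability
P(D) = P(D|C)P(C) + P(D|¬C)P(¬C)
     = 0.8297 × 0.3214 + 0.2886 × 0.6786
     = 0.26666558 + 0.19584396
     = 0.46250954

Step 2: Apply Bayes' theorem
P(C|D) = P(D|C) × P(C) / P(D)
       = 0.26666558 / 0.46250954
       = 0.5766


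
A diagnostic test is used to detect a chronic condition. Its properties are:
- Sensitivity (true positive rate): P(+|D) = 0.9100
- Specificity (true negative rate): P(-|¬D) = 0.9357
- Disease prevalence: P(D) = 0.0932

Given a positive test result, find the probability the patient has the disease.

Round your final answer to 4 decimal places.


Let D = has disease, + = positive test

Given:
- P(D) = 0.0932 (prevalence)
- P(+|D) = 0.9100 (sensitivity)
- P(-|¬D) = 0.9357 (specificity)
- P(+|¬D) = 0.0643 (false positive rate = 1 - specificity)

Step 1: Find P(+)
P(+) = P(+|D)P(D) + P(+|¬D)P(¬D)
     = 0.9100 × 0.0932 + 0.0643 × 0.9068
     = 0.08481200 + 0.05830724
     = 0.14311924

Step 2: Apply Bayes' theorem for P(D|+)
P(D|+) = P(+|D)P(D) / P(+)
       = 0.08481200 / 0.14311924
       = 0.5926


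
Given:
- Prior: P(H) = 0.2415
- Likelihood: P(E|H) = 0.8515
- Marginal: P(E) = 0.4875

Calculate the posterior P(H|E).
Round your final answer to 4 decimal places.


Using Bayes' theorem:

P(H|E) = P(E|H) × P(H) / P(E)
       = 0.8515 × 0.2415 / 0.4875
       = 0.20563725 / 0.4875
       = 0.4218

The evidence strengthens our belief in H.
Prior: 0.2415 → Posterior: 0.4218


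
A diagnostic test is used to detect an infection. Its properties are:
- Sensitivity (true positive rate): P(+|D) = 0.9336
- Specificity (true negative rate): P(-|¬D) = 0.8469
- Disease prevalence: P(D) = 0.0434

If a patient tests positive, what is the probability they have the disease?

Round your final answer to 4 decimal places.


Let D = has disease, + = positive test

Given:
- P(D) = 0.0434 (prevalence)
- P(+|D) = 0.9336 (sensitivity)
- P(-|¬D) = 0.8469 (specificity)
- P(+|¬D) = 0.1531 (false positive rate = 1 - specificity)

Step 1: Find P(+)
P(+) = P(+|D)P(D) + P(+|¬D)P(¬D)
     = 0.9336 × 0.0434 + 0.1531 × 0.9566
     = 0.04051824 + 0.14645546
     = 0.18697370

Step 2: Apply Bayes' theorem for P(D|+)
P(D|+) = P(+|D)P(D) / P(+)
       = 0.04051824 / 0.18697370
       = 0.2167


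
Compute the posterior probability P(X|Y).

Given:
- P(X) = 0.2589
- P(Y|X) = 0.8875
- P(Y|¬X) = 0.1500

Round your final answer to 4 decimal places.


Bayes' theorem: P(X|Y) = P(Y|X) × P(X) / P(Y)

Step 1: Calculate P(Y) using law of total probability
P(Y) = P(Y|X)P(X) + P(Y|¬X)P(¬X)
     = 0.8875 × 0.2589 + 0.1500 × 0.7411
     = 0.22977375 + 0.11116500
     = 0.34093875

Step 2: Apply Bayes' theorem
P(X|Y) = P(Y|X) × P(X) / P(Y)
       = 0.22977375 / 0.34093875
       = 0.6739


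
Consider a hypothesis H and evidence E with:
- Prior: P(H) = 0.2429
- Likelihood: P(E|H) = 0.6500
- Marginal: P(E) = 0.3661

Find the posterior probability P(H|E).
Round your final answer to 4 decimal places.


Using Bayes' theorem:

P(H|E) = P(E|H) × P(H) / P(E)
       = 0.6500 × 0.2429 / 0.3661
       = 0.15788500 / 0.3661
       = 0.4313

The evidence strengthens our belief in H.
Prior: 0.2429 → Posterior: 0.4313


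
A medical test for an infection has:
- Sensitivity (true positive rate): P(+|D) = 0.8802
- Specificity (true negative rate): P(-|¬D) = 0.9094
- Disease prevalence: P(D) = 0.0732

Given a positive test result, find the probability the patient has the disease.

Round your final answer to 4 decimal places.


Let D = has disease, + = positive test

Given:
- P(D) = 0.0732 (prevalence)
- P(+|D) = 0.8802 (sensitivity)
- P(-|¬D) = 0.9094 (specificity)
- P(+|¬D) = 0.0906 (false positive rate = 1 - specificity)

Step 1: Find P(+)
P(+) = P(+|D)P(D) + P(+|¬D)P(¬D)
     = 0.8802 × 0.0732 + 0.0906 × 0.9268
     = 0.06443064 + 0.08396808
     = 0.14839872

Step 2: Apply Bayes' theorem for P(D|+)
P(D|+) = P(+|D)P(D) / P(+)
       = 0.06443064 / 0.14839872
       = 0.4342


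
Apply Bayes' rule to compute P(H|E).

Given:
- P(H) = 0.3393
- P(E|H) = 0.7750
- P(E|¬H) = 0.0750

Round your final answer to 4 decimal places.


Bayes' theorem: P(H|E) = P(E|H) × P(H) / P(E)

Step 1: Calculate P(E) using law of total probability
P(E) = P(E|H)P(H) + P(E|¬H)P(¬H)
     = 0.7750 × 0.3393 + 0.0750 × 0.6607
     = 0.26295750 + 0.04955250
     = 0.31251000

Step 2: Apply Bayes' theorem
P(H|E) = P(E|H) × P(H) / P(E)
       = 0.26295750 / 0.31251000
       = 0.8414


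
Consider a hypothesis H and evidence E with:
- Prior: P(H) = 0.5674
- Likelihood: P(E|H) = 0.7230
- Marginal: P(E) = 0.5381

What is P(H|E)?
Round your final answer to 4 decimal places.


Using Bayes' theorem:

P(H|E) = P(E|H) × P(H) / P(E)
       = 0.7230 × 0.5674 / 0.5381
       = 0.41023020 / 0.5381
       = 0.7624

The evidence strengthens our belief in H.
Prior: 0.5674 → Posterior: 0.7624


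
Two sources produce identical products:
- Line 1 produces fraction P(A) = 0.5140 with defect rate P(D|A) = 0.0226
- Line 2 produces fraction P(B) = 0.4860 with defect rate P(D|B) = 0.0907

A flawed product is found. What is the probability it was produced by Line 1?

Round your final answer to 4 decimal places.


Let A = from Line 1, D = flawed

Given:
- P(A) = 0.5140, P(B) = 0.4860
- P(D|A) = 0.0226, P(D|B) = 0.0907

Step 1: Find P(D)
P(D) = P(D|A)P(A) + P(D|B)P(B)
     = 0.0226 × 0.5140 + 0.0907 × 0.4860
     = 0.01161640 + 0.04408020
     = 0.05569660

Step 2: Apply Bayes' theorem
P(A|D) = P(D|A)P(A) / P(D)
       = 0.01161640 / 0.05569660
       = 0.2086
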